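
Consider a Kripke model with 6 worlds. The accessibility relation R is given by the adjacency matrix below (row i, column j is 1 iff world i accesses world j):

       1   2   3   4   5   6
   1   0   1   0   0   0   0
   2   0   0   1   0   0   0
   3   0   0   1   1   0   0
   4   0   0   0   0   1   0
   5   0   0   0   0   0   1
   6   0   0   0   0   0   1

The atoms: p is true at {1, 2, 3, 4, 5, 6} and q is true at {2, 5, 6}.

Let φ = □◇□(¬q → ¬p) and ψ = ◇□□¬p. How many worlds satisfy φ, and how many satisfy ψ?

5 and 0

For □◇□(¬q → ¬p):
1: successors {2}; ◇□(¬q → ¬p) there: 2:F. ✗
2: successors {3}; ◇□(¬q → ¬p) there: 3:T. ✓
3: successors {3, 4}; ◇□(¬q → ¬p) there: 3:T, 4:T. ✓
4: successors {5}; ◇□(¬q → ¬p) there: 5:T. ✓
5: successors {6}; ◇□(¬q → ¬p) there: 6:T. ✓
6: successors {6}; ◇□(¬q → ¬p) there: 6:T. ✓
— 5 worlds.
For ◇□□¬p:
1: successors {2}; □□¬p there: 2:F. ✗
2: successors {3}; □□¬p there: 3:F. ✗
3: successors {3, 4}; □□¬p there: 3:F, 4:F. ✗
4: successors {5}; □□¬p there: 5:F. ✗
5: successors {6}; □□¬p there: 6:F. ✗
6: successors {6}; □□¬p there: 6:F. ✗
— 0 worlds.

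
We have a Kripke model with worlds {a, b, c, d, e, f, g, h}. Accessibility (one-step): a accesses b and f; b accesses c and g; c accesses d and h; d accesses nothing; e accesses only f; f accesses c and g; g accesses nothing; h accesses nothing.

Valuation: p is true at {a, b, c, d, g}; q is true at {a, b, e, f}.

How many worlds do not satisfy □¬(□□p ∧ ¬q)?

a: successors {b, f}; ¬(□□p ∧ ¬q) there: b:T, f:T. ✓
b: successors {c, g}; ¬(□□p ∧ ¬q) there: c:F, g:F. ✗
c: successors {d, h}; ¬(□□p ∧ ¬q) there: d:F, h:F. ✗
d: no successors, so □¬(□□p ∧ ¬q) holds vacuously. ✓
e: successors {f}; ¬(□□p ∧ ¬q) there: f:T. ✓
f: successors {c, g}; ¬(□□p ∧ ¬q) there: c:F, g:F. ✗
g: no successors, so □¬(□□p ∧ ¬q) holds vacuously. ✓
h: no successors, so □¬(□□p ∧ ¬q) holds vacuously. ✓
Satisfying worlds: {a, d, e, g, h}.
So □¬(□□p ∧ ¬q) fails at the other 3 worlds.

3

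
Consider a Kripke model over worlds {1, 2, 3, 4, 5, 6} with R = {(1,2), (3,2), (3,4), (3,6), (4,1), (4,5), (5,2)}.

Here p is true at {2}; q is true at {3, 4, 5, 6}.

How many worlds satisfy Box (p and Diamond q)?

1: successors {2}; p and Diamond q there: 2:F. ✗
2: no successors, so Box (p and Diamond q) holds vacuously. ✓
3: successors {2, 4, 6}; p and Diamond q there: 2:F, 4:F, 6:F. ✗
4: successors {1, 5}; p and Diamond q there: 1:F, 5:F. ✗
5: successors {2}; p and Diamond q there: 2:F. ✗
6: no successors, so Box (p and Diamond q) holds vacuously. ✓
Satisfying worlds: {2, 6}.

2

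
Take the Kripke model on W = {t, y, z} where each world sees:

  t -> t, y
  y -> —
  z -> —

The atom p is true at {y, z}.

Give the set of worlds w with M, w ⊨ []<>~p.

t: successors {t, y}; <>~p there: t:T, y:F. ✗
y: no successors, so []<>~p holds vacuously. ✓
z: no successors, so []<>~p holds vacuously. ✓

{y, z}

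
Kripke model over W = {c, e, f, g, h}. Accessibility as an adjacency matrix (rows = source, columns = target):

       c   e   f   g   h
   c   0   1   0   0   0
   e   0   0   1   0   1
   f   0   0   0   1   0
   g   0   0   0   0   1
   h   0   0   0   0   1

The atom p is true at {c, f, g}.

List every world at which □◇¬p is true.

c: successors {e}; ◇¬p there: e:T. ✓
e: successors {f, h}; ◇¬p there: f:F, h:T. ✗
f: successors {g}; ◇¬p there: g:T. ✓
g: successors {h}; ◇¬p there: h:T. ✓
h: successors {h}; ◇¬p there: h:T. ✓

{c, f, g, h}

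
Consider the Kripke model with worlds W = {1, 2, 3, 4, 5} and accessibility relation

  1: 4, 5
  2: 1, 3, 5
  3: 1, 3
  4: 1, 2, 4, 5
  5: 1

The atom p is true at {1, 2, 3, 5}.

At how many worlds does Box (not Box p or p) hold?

5

1: successors {4, 5}; not Box p or p there: 4:T, 5:T. ✓
2: successors {1, 3, 5}; not Box p or p there: 1:T, 3:T, 5:T. ✓
3: successors {1, 3}; not Box p or p there: 1:T, 3:T. ✓
4: successors {1, 2, 4, 5}; not Box p or p there: 1:T, 2:T, 4:T, 5:T. ✓
5: successors {1}; not Box p or p there: 1:T. ✓
Satisfying worlds: {1, 2, 3, 4, 5}.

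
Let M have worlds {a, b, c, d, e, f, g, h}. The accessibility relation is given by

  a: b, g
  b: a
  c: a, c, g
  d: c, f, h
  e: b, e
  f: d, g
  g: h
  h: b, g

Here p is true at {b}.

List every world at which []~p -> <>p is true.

a: []~p is F, <>p is T. ✓
b: []~p is T, <>p is F. ✗
c: []~p is T, <>p is F. ✗
d: []~p is T, <>p is F. ✗
e: []~p is F, <>p is T. ✓
f: []~p is T, <>p is F. ✗
g: []~p is T, <>p is F. ✗
h: []~p is F, <>p is T. ✓

{a, e, h}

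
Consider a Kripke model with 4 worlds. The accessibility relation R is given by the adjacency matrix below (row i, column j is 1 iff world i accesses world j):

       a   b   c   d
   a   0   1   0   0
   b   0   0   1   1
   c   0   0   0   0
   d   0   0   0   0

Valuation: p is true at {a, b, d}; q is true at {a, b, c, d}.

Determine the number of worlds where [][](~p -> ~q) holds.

3

a: successors {b}; [](~p -> ~q) there: b:F. ✗
b: successors {c, d}; [](~p -> ~q) there: c:T, d:T. ✓
c: no successors, so [][](~p -> ~q) holds vacuously. ✓
d: no successors, so [][](~p -> ~q) holds vacuously. ✓
Satisfying worlds: {b, c, d}.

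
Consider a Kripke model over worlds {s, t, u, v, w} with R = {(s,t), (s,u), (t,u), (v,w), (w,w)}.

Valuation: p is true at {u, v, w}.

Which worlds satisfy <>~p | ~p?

s: <>~p is T, ~p is T. ✓
t: <>~p is F, ~p is T. ✓
u: <>~p is F, ~p is F. ✗
v: <>~p is F, ~p is F. ✗
w: <>~p is F, ~p is F. ✗

{s, t}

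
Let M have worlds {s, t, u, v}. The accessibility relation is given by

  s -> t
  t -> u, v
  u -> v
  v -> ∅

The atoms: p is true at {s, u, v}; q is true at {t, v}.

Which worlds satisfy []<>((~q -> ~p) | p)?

s: successors {t}; <>((~q -> ~p) | p) there: t:T. ✓
t: successors {u, v}; <>((~q -> ~p) | p) there: u:T, v:F. ✗
u: successors {v}; <>((~q -> ~p) | p) there: v:F. ✗
v: no successors, so []<>((~q -> ~p) | p) holds vacuously. ✓

{s, v}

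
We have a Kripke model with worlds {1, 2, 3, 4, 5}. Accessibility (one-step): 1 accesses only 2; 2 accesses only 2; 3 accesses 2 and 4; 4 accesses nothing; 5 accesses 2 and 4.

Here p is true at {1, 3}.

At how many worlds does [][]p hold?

1

1: successors {2}; []p there: 2:F. ✗
2: successors {2}; []p there: 2:F. ✗
3: successors {2, 4}; []p there: 2:F, 4:T. ✗
4: no successors, so [][]p holds vacuously. ✓
5: successors {2, 4}; []p there: 2:F, 4:T. ✗
Satisfying worlds: {4}.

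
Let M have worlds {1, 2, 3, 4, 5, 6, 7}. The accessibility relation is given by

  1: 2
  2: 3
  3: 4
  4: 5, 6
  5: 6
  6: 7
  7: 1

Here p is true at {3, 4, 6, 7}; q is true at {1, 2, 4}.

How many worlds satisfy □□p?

1: successors {2}; □p there: 2:T. ✓
2: successors {3}; □p there: 3:T. ✓
3: successors {4}; □p there: 4:F. ✗
4: successors {5, 6}; □p there: 5:T, 6:T. ✓
5: successors {6}; □p there: 6:T. ✓
6: successors {7}; □p there: 7:F. ✗
7: successors {1}; □p there: 1:F. ✗
Satisfying worlds: {1, 2, 4, 5}.

4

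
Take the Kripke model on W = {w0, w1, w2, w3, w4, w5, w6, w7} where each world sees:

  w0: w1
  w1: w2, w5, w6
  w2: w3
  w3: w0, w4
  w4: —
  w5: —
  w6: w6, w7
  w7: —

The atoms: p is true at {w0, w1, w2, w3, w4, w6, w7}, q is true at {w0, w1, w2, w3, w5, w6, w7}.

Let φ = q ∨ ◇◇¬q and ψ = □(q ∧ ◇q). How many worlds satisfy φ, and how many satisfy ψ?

For q ∨ ◇◇¬q:
w0: q is T, ◇◇¬q is F. ✓
w1: q is T, ◇◇¬q is F. ✓
w2: q is T, ◇◇¬q is T. ✓
w3: q is T, ◇◇¬q is F. ✓
w4: q is F, ◇◇¬q is F. ✗
w5: q is T, ◇◇¬q is F. ✓
w6: q is T, ◇◇¬q is F. ✓
w7: q is T, ◇◇¬q is F. ✓
— 7 worlds.
For □(q ∧ ◇q):
w0: successors {w1}; q ∧ ◇q there: w1:T. ✓
w1: successors {w2, w5, w6}; q ∧ ◇q there: w2:T, w5:F, w6:T. ✗
w2: successors {w3}; q ∧ ◇q there: w3:T. ✓
w3: successors {w0, w4}; q ∧ ◇q there: w0:T, w4:F. ✗
w4: no successors, so □(q ∧ ◇q) holds vacuously. ✓
w5: no successors, so □(q ∧ ◇q) holds vacuously. ✓
w6: successors {w6, w7}; q ∧ ◇q there: w6:T, w7:F. ✗
w7: no successors, so □(q ∧ ◇q) holds vacuously. ✓
— 5 worlds.

7 and 5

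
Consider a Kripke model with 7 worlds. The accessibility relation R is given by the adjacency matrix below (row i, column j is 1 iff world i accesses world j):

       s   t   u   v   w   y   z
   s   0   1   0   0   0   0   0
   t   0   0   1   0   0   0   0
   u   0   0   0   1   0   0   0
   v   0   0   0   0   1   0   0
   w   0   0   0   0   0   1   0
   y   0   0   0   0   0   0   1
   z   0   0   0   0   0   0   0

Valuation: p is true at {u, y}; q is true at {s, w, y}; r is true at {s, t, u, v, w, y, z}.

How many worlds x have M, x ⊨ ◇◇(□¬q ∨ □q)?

s: successors {t}; ◇(□¬q ∨ □q) there: t:T. ✓
t: successors {u}; ◇(□¬q ∨ □q) there: u:T. ✓
u: successors {v}; ◇(□¬q ∨ □q) there: v:T. ✓
v: successors {w}; ◇(□¬q ∨ □q) there: w:T. ✓
w: successors {y}; ◇(□¬q ∨ □q) there: y:T. ✓
y: successors {z}; ◇(□¬q ∨ □q) there: z:F. ✗
z: no successors, so ◇◇(□¬q ∨ □q) fails. ✗
Satisfying worlds: {s, t, u, v, w}.

5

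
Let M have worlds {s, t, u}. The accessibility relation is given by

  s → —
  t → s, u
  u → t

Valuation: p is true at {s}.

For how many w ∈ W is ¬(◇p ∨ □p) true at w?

s: ◇p ∨ □p is T. ✗
t: ◇p ∨ □p is T. ✗
u: ◇p ∨ □p is F. ✓
Satisfying worlds: {u}.

1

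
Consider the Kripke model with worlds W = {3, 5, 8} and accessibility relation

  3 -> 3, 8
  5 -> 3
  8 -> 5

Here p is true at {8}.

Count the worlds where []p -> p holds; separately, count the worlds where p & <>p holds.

3 and 0

For []p -> p:
3: []p is F, p is F. ✓
5: []p is F, p is F. ✓
8: []p is F, p is T. ✓
— 3 worlds.
For p & <>p:
3: p is F, <>p is T. ✗
5: p is F, <>p is F. ✗
8: p is T, <>p is F. ✗
— 0 worlds.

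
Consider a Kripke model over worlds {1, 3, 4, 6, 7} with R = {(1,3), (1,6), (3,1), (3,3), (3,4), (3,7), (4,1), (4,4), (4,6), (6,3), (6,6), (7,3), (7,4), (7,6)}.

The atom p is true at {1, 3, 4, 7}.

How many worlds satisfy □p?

1

1: successors {3, 6}; p there: 3:T, 6:F. ✗
3: successors {1, 3, 4, 7}; p there: 1:T, 3:T, 4:T, 7:T. ✓
4: successors {1, 4, 6}; p there: 1:T, 4:T, 6:F. ✗
6: successors {3, 6}; p there: 3:T, 6:F. ✗
7: successors {3, 4, 6}; p there: 3:T, 4:T, 6:F. ✗
Satisfying worlds: {3}.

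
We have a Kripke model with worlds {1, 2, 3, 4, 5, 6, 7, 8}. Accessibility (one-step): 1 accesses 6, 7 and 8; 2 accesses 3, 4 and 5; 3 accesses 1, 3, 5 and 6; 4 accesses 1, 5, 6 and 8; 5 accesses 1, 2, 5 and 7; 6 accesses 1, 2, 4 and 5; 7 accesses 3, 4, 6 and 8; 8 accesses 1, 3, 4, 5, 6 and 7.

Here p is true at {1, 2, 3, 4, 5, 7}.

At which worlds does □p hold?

{2, 5, 6}

1: successors {6, 7, 8}; p there: 6:F, 7:T, 8:F. ✗
2: successors {3, 4, 5}; p there: 3:T, 4:T, 5:T. ✓
3: successors {1, 3, 5, 6}; p there: 1:T, 3:T, 5:T, 6:F. ✗
4: successors {1, 5, 6, 8}; p there: 1:T, 5:T, 6:F, 8:F. ✗
5: successors {1, 2, 5, 7}; p there: 1:T, 2:T, 5:T, 7:T. ✓
6: successors {1, 2, 4, 5}; p there: 1:T, 2:T, 4:T, 5:T. ✓
7: successors {3, 4, 6, 8}; p there: 3:T, 4:T, 6:F, 8:F. ✗
8: successors {1, 3, 4, 5, 6, 7}; p there: 1:T, 3:T, 4:T, 5:T, 6:F, 7:T. ✗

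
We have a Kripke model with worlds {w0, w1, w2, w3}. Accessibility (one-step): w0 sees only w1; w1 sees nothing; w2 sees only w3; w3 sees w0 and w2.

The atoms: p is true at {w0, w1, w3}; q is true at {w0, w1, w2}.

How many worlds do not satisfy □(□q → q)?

w0: successors {w1}; □q → q there: w1:T. ✓
w1: no successors, so □(□q → q) holds vacuously. ✓
w2: successors {w3}; □q → q there: w3:F. ✗
w3: successors {w0, w2}; □q → q there: w0:T, w2:T. ✓
Satisfying worlds: {w0, w1, w3}.
So □(□q → q) fails at the other 1 world.

1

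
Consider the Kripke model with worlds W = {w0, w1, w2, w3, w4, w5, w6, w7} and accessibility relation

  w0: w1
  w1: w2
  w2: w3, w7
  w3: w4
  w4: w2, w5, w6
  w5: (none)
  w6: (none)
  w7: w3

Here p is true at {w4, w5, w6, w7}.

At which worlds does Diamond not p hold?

{w0, w1, w2, w4, w7}

w0: successors {w1}; not p there: w1:T. ✓
w1: successors {w2}; not p there: w2:T. ✓
w2: successors {w3, w7}; not p there: w3:T, w7:F. ✓
w3: successors {w4}; not p there: w4:F. ✗
w4: successors {w2, w5, w6}; not p there: w2:T, w5:F, w6:F. ✓
w5: no successors, so Diamond not p fails. ✗
w6: no successors, so Diamond not p fails. ✗
w7: successors {w3}; not p there: w3:T. ✓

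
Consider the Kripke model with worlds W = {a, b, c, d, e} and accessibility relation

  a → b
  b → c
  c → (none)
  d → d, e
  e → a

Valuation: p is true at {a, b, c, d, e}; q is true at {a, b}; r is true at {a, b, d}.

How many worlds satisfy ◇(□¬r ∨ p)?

4

a: successors {b}; □¬r ∨ p there: b:T. ✓
b: successors {c}; □¬r ∨ p there: c:T. ✓
c: no successors, so ◇(□¬r ∨ p) fails. ✗
d: successors {d, e}; □¬r ∨ p there: d:T, e:T. ✓
e: successors {a}; □¬r ∨ p there: a:T. ✓
Satisfying worlds: {a, b, d, e}.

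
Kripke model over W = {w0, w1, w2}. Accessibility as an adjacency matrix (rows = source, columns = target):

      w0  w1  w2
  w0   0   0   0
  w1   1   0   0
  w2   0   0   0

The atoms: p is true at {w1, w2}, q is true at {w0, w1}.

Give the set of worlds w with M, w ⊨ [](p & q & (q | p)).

w0: no successors, so [](p & q & (q | p)) holds vacuously. ✓
w1: successors {w0}; p & q & (q | p) there: w0:F. ✗
w2: no successors, so [](p & q & (q | p)) holds vacuously. ✓

{w0, w2}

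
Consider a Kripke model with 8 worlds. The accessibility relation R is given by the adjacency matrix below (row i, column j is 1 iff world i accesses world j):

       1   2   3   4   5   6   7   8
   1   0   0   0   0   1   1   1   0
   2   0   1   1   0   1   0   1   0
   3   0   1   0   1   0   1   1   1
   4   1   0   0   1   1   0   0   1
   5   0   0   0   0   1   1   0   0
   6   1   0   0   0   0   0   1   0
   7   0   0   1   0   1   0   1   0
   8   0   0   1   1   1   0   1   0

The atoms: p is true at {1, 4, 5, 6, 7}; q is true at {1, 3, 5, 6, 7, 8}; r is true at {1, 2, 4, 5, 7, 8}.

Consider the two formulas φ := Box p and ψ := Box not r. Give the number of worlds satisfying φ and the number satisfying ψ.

For Box p:
1: successors {5, 6, 7}; p there: 5:T, 6:T, 7:T. ✓
2: successors {2, 3, 5, 7}; p there: 2:F, 3:F, 5:T, 7:T. ✗
3: successors {2, 4, 6, 7, 8}; p there: 2:F, 4:T, 6:T, 7:T, 8:F. ✗
4: successors {1, 4, 5, 8}; p there: 1:T, 4:T, 5:T, 8:F. ✗
5: successors {5, 6}; p there: 5:T, 6:T. ✓
6: successors {1, 7}; p there: 1:T, 7:T. ✓
7: successors {3, 5, 7}; p there: 3:F, 5:T, 7:T. ✗
8: successors {3, 4, 5, 7}; p there: 3:F, 4:T, 5:T, 7:T. ✗
— 3 worlds.
For Box not r:
1: successors {5, 6, 7}; not r there: 5:F, 6:T, 7:F. ✗
2: successors {2, 3, 5, 7}; not r there: 2:F, 3:T, 5:F, 7:F. ✗
3: successors {2, 4, 6, 7, 8}; not r there: 2:F, 4:F, 6:T, 7:F, 8:F. ✗
4: successors {1, 4, 5, 8}; not r there: 1:F, 4:F, 5:F, 8:F. ✗
5: successors {5, 6}; not r there: 5:F, 6:T. ✗
6: successors {1, 7}; not r there: 1:F, 7:F. ✗
7: successors {3, 5, 7}; not r there: 3:T, 5:F, 7:F. ✗
8: successors {3, 4, 5, 7}; not r there: 3:T, 4:F, 5:F, 7:F. ✗
— 0 worlds.

3 and 0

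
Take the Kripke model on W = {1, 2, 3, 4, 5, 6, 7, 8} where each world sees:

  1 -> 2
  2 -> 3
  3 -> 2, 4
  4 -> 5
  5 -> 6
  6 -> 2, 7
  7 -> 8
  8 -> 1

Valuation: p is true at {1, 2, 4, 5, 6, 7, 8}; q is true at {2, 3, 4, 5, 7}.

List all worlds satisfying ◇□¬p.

{1, 3, 6}

1: successors {2}; □¬p there: 2:T. ✓
2: successors {3}; □¬p there: 3:F. ✗
3: successors {2, 4}; □¬p there: 2:T, 4:F. ✓
4: successors {5}; □¬p there: 5:F. ✗
5: successors {6}; □¬p there: 6:F. ✗
6: successors {2, 7}; □¬p there: 2:T, 7:F. ✓
7: successors {8}; □¬p there: 8:F. ✗
8: successors {1}; □¬p there: 1:F. ✗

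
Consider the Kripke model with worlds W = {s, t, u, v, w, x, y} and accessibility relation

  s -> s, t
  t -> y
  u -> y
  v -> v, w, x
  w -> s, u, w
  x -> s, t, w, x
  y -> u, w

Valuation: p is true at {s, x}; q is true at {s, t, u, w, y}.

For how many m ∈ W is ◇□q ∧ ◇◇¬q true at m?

s: ◇□q is T, ◇◇¬q is F. ✗
t: ◇□q is T, ◇◇¬q is F. ✗
u: ◇□q is T, ◇◇¬q is F. ✗
v: ◇□q is T, ◇◇¬q is T. ✓
w: ◇□q is T, ◇◇¬q is F. ✗
x: ◇□q is T, ◇◇¬q is T. ✓
y: ◇□q is T, ◇◇¬q is F. ✗
Satisfying worlds: {v, x}.

2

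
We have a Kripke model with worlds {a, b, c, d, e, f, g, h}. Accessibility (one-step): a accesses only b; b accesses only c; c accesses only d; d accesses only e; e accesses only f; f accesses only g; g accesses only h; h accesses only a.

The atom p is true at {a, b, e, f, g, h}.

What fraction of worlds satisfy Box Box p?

a: successors {b}; Box p there: b:F. ✗
b: successors {c}; Box p there: c:F. ✗
c: successors {d}; Box p there: d:T. ✓
d: successors {e}; Box p there: e:T. ✓
e: successors {f}; Box p there: f:T. ✓
f: successors {g}; Box p there: g:T. ✓
g: successors {h}; Box p there: h:T. ✓
h: successors {a}; Box p there: a:T. ✓
That's 6 of 8 worlds, so 6/8 = 3/4.

3/4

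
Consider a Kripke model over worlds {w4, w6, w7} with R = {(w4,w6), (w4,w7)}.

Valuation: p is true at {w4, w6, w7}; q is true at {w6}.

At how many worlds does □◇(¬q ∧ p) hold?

w4: successors {w6, w7}; ◇(¬q ∧ p) there: w6:F, w7:F. ✗
w6: no successors, so □◇(¬q ∧ p) holds vacuously. ✓
w7: no successors, so □◇(¬q ∧ p) holds vacuously. ✓
Satisfying worlds: {w6, w7}.

2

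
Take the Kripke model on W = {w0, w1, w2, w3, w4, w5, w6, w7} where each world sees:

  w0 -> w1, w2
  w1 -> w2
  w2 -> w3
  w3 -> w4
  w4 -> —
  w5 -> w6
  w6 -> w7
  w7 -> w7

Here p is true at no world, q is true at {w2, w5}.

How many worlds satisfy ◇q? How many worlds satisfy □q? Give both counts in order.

For ◇q:
w0: successors {w1, w2}; q there: w1:F, w2:T. ✓
w1: successors {w2}; q there: w2:T. ✓
w2: successors {w3}; q there: w3:F. ✗
w3: successors {w4}; q there: w4:F. ✗
w4: no successors, so ◇q fails. ✗
w5: successors {w6}; q there: w6:F. ✗
w6: successors {w7}; q there: w7:F. ✗
w7: successors {w7}; q there: w7:F. ✗
— 2 worlds.
For □q:
w0: successors {w1, w2}; q there: w1:F, w2:T. ✗
w1: successors {w2}; q there: w2:T. ✓
w2: successors {w3}; q there: w3:F. ✗
w3: successors {w4}; q there: w4:F. ✗
w4: no successors, so □q holds vacuously. ✓
w5: successors {w6}; q there: w6:F. ✗
w6: successors {w7}; q there: w7:F. ✗
w7: successors {w7}; q there: w7:F. ✗
— 2 worlds.

2 and 2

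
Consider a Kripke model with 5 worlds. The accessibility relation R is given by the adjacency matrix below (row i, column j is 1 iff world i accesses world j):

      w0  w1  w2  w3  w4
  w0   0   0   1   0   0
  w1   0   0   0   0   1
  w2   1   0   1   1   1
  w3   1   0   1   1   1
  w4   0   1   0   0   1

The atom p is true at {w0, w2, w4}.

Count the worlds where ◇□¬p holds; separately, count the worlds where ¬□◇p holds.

For ◇□¬p:
w0: successors {w2}; □¬p there: w2:F. ✗
w1: successors {w4}; □¬p there: w4:F. ✗
w2: successors {w0, w2, w3, w4}; □¬p there: w0:F, w2:F, w3:F, w4:F. ✗
w3: successors {w0, w2, w3, w4}; □¬p there: w0:F, w2:F, w3:F, w4:F. ✗
w4: successors {w1, w4}; □¬p there: w1:F, w4:F. ✗
— 0 worlds.
For ¬□◇p:
w0: □◇p is T. ✗
w1: □◇p is T. ✗
w2: □◇p is T. ✗
w3: □◇p is T. ✗
w4: □◇p is T. ✗
— 0 worlds.

0 and 0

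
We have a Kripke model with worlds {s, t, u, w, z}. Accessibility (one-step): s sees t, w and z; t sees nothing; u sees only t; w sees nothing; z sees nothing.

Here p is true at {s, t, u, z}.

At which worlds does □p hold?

s: successors {t, w, z}; p there: t:T, w:F, z:T. ✗
t: no successors, so □p holds vacuously. ✓
u: successors {t}; p there: t:T. ✓
w: no successors, so □p holds vacuously. ✓
z: no successors, so □p holds vacuously. ✓

{t, u, w, z}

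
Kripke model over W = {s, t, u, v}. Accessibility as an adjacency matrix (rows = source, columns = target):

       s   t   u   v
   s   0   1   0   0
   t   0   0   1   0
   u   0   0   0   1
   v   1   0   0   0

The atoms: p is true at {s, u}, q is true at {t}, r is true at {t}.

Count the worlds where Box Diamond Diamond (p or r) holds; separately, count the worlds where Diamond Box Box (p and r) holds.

For Box Diamond Diamond (p or r):
s: successors {t}; Diamond Diamond (p or r) there: t:F. ✗
t: successors {u}; Diamond Diamond (p or r) there: u:T. ✓
u: successors {v}; Diamond Diamond (p or r) there: v:T. ✓
v: successors {s}; Diamond Diamond (p or r) there: s:T. ✓
— 3 worlds.
For Diamond Box Box (p and r):
s: successors {t}; Box Box (p and r) there: t:F. ✗
t: successors {u}; Box Box (p and r) there: u:F. ✗
u: successors {v}; Box Box (p and r) there: v:F. ✗
v: successors {s}; Box Box (p and r) there: s:F. ✗
— 0 worlds.

3 and 0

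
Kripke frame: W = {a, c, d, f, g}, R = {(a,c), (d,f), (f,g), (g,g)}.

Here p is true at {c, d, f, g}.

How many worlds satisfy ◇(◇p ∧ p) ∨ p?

a: ◇(◇p ∧ p) is F, p is F. ✗
c: ◇(◇p ∧ p) is F, p is T. ✓
d: ◇(◇p ∧ p) is T, p is T. ✓
f: ◇(◇p ∧ p) is T, p is T. ✓
g: ◇(◇p ∧ p) is T, p is T. ✓
Satisfying worlds: {c, d, f, g}.

4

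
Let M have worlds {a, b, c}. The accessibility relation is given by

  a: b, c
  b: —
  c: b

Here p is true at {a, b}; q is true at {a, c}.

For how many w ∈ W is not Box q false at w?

1

a: Box q is F. ✓
b: Box q is T. ✗
c: Box q is F. ✓
Satisfying worlds: {a, c}.
So not Box q fails at the other 1 world.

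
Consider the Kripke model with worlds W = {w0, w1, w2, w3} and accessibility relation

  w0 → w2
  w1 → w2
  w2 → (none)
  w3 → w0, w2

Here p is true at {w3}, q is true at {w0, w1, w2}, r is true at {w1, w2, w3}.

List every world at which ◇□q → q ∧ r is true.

{w1, w2}

w0: ◇□q is T, q ∧ r is F. ✗
w1: ◇□q is T, q ∧ r is T. ✓
w2: ◇□q is F, q ∧ r is T. ✓
w3: ◇□q is T, q ∧ r is F. ✗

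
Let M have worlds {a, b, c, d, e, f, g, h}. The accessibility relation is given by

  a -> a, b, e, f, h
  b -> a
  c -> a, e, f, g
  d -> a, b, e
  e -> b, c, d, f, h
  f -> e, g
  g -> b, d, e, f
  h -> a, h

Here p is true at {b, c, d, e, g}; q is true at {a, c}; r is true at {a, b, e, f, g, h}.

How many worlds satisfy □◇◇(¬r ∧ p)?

a: successors {a, b, e, f, h}; ◇◇(¬r ∧ p) there: a:T, b:F, e:F, f:T, h:F. ✗
b: successors {a}; ◇◇(¬r ∧ p) there: a:T. ✓
c: successors {a, e, f, g}; ◇◇(¬r ∧ p) there: a:T, e:F, f:T, g:T. ✗
d: successors {a, b, e}; ◇◇(¬r ∧ p) there: a:T, b:F, e:F. ✗
e: successors {b, c, d, f, h}; ◇◇(¬r ∧ p) there: b:F, c:T, d:T, f:T, h:F. ✗
f: successors {e, g}; ◇◇(¬r ∧ p) there: e:F, g:T. ✗
g: successors {b, d, e, f}; ◇◇(¬r ∧ p) there: b:F, d:T, e:F, f:T. ✗
h: successors {a, h}; ◇◇(¬r ∧ p) there: a:T, h:F. ✗
Satisfying worlds: {b}.

1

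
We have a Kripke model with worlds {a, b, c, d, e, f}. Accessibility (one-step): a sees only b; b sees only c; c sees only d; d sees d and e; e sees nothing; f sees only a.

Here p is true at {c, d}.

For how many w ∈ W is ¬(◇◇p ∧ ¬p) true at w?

a: ◇◇p ∧ ¬p is T. ✗
b: ◇◇p ∧ ¬p is T. ✗
c: ◇◇p ∧ ¬p is F. ✓
d: ◇◇p ∧ ¬p is F. ✓
e: ◇◇p ∧ ¬p is F. ✓
f: ◇◇p ∧ ¬p is F. ✓
Satisfying worlds: {c, d, e, f}.

4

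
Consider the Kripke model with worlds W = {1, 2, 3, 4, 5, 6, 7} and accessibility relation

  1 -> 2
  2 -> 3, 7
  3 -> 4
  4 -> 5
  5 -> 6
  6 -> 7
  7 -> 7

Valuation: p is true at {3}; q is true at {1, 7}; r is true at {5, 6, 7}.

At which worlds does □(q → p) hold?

{1, 3, 4, 5}

1: successors {2}; q → p there: 2:T. ✓
2: successors {3, 7}; q → p there: 3:T, 7:F. ✗
3: successors {4}; q → p there: 4:T. ✓
4: successors {5}; q → p there: 5:T. ✓
5: successors {6}; q → p there: 6:T. ✓
6: successors {7}; q → p there: 7:F. ✗
7: successors {7}; q → p there: 7:F. ✗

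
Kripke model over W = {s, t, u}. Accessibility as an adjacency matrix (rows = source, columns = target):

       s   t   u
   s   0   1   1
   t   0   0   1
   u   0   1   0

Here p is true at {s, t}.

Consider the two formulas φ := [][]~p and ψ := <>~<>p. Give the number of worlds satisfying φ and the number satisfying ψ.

1 and 2

For [][]~p:
s: successors {t, u}; []~p there: t:T, u:F. ✗
t: successors {u}; []~p there: u:F. ✗
u: successors {t}; []~p there: t:T. ✓
— 1 world.
For <>~<>p:
s: successors {t, u}; ~<>p there: t:T, u:F. ✓
t: successors {u}; ~<>p there: u:F. ✗
u: successors {t}; ~<>p there: t:T. ✓
— 2 worlds.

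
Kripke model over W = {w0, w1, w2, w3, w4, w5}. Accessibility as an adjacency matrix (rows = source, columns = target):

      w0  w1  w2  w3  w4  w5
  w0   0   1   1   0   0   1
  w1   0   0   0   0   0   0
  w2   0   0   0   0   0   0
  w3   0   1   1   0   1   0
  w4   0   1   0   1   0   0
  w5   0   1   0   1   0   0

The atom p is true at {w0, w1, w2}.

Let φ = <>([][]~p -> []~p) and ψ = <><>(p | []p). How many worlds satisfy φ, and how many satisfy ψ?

For <>([][]~p -> []~p):
w0: successors {w1, w2, w5}; [][]~p -> []~p there: w1:T, w2:T, w5:T. ✓
w1: no successors, so <>([][]~p -> []~p) fails. ✗
w2: no successors, so <>([][]~p -> []~p) fails. ✗
w3: successors {w1, w2, w4}; [][]~p -> []~p there: w1:T, w2:T, w4:T. ✓
w4: successors {w1, w3}; [][]~p -> []~p there: w1:T, w3:T. ✓
w5: successors {w1, w3}; [][]~p -> []~p there: w1:T, w3:T. ✓
— 4 worlds.
For <><>(p | []p):
w0: successors {w1, w2, w5}; <>(p | []p) there: w1:F, w2:F, w5:T. ✓
w1: no successors, so <><>(p | []p) fails. ✗
w2: no successors, so <><>(p | []p) fails. ✗
w3: successors {w1, w2, w4}; <>(p | []p) there: w1:F, w2:F, w4:T. ✓
w4: successors {w1, w3}; <>(p | []p) there: w1:F, w3:T. ✓
w5: successors {w1, w3}; <>(p | []p) there: w1:F, w3:T. ✓
— 4 worlds.

4 and 4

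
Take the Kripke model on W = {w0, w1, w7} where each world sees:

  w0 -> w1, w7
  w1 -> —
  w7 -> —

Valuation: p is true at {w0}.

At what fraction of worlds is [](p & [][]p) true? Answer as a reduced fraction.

w0: successors {w1, w7}; p & [][]p there: w1:F, w7:F. ✗
w1: no successors, so [](p & [][]p) holds vacuously. ✓
w7: no successors, so [](p & [][]p) holds vacuously. ✓
That's 2 of 3 worlds, so 2/3.

2/3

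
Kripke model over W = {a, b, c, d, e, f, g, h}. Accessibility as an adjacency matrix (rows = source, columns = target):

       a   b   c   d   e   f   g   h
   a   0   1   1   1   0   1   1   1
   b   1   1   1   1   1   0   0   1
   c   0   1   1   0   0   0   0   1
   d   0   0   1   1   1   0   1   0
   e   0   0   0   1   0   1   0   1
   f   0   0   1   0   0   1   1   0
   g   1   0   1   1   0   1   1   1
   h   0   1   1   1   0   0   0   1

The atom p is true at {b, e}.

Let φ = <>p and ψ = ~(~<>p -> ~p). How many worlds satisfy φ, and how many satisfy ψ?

5 and 1

For <>p:
a: successors {b, c, d, f, g, h}; p there: b:T, c:F, d:F, f:F, g:F, h:F. ✓
b: successors {a, b, c, d, e, h}; p there: a:F, b:T, c:F, d:F, e:T, h:F. ✓
c: successors {b, c, h}; p there: b:T, c:F, h:F. ✓
d: successors {c, d, e, g}; p there: c:F, d:F, e:T, g:F. ✓
e: successors {d, f, h}; p there: d:F, f:F, h:F. ✗
f: successors {c, f, g}; p there: c:F, f:F, g:F. ✗
g: successors {a, c, d, f, g, h}; p there: a:F, c:F, d:F, f:F, g:F, h:F. ✗
h: successors {b, c, d, h}; p there: b:T, c:F, d:F, h:F. ✓
— 5 worlds.
For ~(~<>p -> ~p):
a: ~<>p -> ~p is T. ✗
b: ~<>p -> ~p is T. ✗
c: ~<>p -> ~p is T. ✗
d: ~<>p -> ~p is T. ✗
e: ~<>p -> ~p is F. ✓
f: ~<>p -> ~p is T. ✗
g: ~<>p -> ~p is T. ✗
h: ~<>p -> ~p is T. ✗
— 1 world.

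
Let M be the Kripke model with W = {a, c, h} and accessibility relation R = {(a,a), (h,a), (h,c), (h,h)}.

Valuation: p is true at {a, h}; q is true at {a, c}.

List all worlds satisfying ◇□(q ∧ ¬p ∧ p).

a: successors {a}; □(q ∧ ¬p ∧ p) there: a:F. ✗
c: no successors, so ◇□(q ∧ ¬p ∧ p) fails. ✗
h: successors {a, c, h}; □(q ∧ ¬p ∧ p) there: a:F, c:T, h:F. ✓

{h}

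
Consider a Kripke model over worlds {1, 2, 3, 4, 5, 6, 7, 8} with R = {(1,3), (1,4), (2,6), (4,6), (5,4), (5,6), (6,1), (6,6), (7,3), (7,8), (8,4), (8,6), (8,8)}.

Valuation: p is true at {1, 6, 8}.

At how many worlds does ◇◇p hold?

7

1: successors {3, 4}; ◇p there: 3:F, 4:T. ✓
2: successors {6}; ◇p there: 6:T. ✓
3: no successors, so ◇◇p fails. ✗
4: successors {6}; ◇p there: 6:T. ✓
5: successors {4, 6}; ◇p there: 4:T, 6:T. ✓
6: successors {1, 6}; ◇p there: 1:F, 6:T. ✓
7: successors {3, 8}; ◇p there: 3:F, 8:T. ✓
8: successors {4, 6, 8}; ◇p there: 4:T, 6:T, 8:T. ✓
Satisfying worlds: {1, 2, 4, 5, 6, 7, 8}.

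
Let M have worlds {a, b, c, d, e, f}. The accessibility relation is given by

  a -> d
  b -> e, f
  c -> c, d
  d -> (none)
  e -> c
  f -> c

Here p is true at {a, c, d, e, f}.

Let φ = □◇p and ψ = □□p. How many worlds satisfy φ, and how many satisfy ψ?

For □◇p:
a: successors {d}; ◇p there: d:F. ✗
b: successors {e, f}; ◇p there: e:T, f:T. ✓
c: successors {c, d}; ◇p there: c:T, d:F. ✗
d: no successors, so □◇p holds vacuously. ✓
e: successors {c}; ◇p there: c:T. ✓
f: successors {c}; ◇p there: c:T. ✓
— 4 worlds.
For □□p:
a: successors {d}; □p there: d:T. ✓
b: successors {e, f}; □p there: e:T, f:T. ✓
c: successors {c, d}; □p there: c:T, d:T. ✓
d: no successors, so □□p holds vacuously. ✓
e: successors {c}; □p there: c:T. ✓
f: successors {c}; □p there: c:T. ✓
— 6 worlds.

4 and 6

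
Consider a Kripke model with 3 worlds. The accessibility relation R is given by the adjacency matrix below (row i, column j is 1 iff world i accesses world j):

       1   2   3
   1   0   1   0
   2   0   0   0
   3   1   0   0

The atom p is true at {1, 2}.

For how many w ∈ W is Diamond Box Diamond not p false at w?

1: successors {2}; Box Diamond not p there: 2:T. ✓
2: no successors, so Diamond Box Diamond not p fails. ✗
3: successors {1}; Box Diamond not p there: 1:F. ✗
Satisfying worlds: {1}.
So Diamond Box Diamond not p fails at the other 2 worlds.

2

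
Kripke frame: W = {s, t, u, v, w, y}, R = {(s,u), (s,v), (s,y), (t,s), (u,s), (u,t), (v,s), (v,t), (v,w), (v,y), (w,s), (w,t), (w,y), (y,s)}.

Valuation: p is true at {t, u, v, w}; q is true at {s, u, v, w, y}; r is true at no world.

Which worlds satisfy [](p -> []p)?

{t, y}

s: successors {u, v, y}; p -> []p there: u:F, v:F, y:T. ✗
t: successors {s}; p -> []p there: s:T. ✓
u: successors {s, t}; p -> []p there: s:T, t:F. ✗
v: successors {s, t, w, y}; p -> []p there: s:T, t:F, w:F, y:T. ✗
w: successors {s, t, y}; p -> []p there: s:T, t:F, y:T. ✗
y: successors {s}; p -> []p there: s:T. ✓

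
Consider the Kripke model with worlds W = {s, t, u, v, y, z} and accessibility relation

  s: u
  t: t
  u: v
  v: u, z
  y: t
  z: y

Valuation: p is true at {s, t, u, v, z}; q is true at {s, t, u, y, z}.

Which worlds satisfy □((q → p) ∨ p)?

{s, t, u, v, y}

s: successors {u}; (q → p) ∨ p there: u:T. ✓
t: successors {t}; (q → p) ∨ p there: t:T. ✓
u: successors {v}; (q → p) ∨ p there: v:T. ✓
v: successors {u, z}; (q → p) ∨ p there: u:T, z:T. ✓
y: successors {t}; (q → p) ∨ p there: t:T. ✓
z: successors {y}; (q → p) ∨ p there: y:F. ✗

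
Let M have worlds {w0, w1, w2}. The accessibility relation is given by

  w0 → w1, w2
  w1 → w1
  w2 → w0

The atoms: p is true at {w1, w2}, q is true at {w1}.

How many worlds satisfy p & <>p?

w0: p is F, <>p is T. ✗
w1: p is T, <>p is T. ✓
w2: p is T, <>p is F. ✗
Satisfying worlds: {w1}.

1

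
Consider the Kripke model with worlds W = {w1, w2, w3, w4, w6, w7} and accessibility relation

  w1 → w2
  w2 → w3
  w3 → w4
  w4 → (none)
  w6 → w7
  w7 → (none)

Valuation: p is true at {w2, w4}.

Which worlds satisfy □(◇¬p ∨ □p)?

w1: successors {w2}; ◇¬p ∨ □p there: w2:T. ✓
w2: successors {w3}; ◇¬p ∨ □p there: w3:T. ✓
w3: successors {w4}; ◇¬p ∨ □p there: w4:T. ✓
w4: no successors, so □(◇¬p ∨ □p) holds vacuously. ✓
w6: successors {w7}; ◇¬p ∨ □p there: w7:T. ✓
w7: no successors, so □(◇¬p ∨ □p) holds vacuously. ✓

{w1, w2, w3, w4, w6, w7}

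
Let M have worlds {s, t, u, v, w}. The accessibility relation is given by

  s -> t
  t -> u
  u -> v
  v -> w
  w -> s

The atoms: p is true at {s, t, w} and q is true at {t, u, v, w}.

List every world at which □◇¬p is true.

s: successors {t}; ◇¬p there: t:T. ✓
t: successors {u}; ◇¬p there: u:T. ✓
u: successors {v}; ◇¬p there: v:F. ✗
v: successors {w}; ◇¬p there: w:F. ✗
w: successors {s}; ◇¬p there: s:F. ✗

{s, t}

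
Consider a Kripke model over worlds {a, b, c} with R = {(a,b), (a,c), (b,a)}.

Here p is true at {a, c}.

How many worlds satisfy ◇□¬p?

1

a: successors {b, c}; □¬p there: b:F, c:T. ✓
b: successors {a}; □¬p there: a:F. ✗
c: no successors, so ◇□¬p fails. ✗
Satisfying worlds: {a}.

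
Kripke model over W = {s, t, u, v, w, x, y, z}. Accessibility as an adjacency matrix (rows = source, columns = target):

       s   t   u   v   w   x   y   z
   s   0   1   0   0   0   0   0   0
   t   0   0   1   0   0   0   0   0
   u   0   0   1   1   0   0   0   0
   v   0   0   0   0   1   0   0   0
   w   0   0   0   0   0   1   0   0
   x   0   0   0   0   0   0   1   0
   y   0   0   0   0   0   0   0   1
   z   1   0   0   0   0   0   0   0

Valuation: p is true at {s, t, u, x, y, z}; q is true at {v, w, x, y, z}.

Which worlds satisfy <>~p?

{u, v}

s: successors {t}; ~p there: t:F. ✗
t: successors {u}; ~p there: u:F. ✗
u: successors {u, v}; ~p there: u:F, v:T. ✓
v: successors {w}; ~p there: w:T. ✓
w: successors {x}; ~p there: x:F. ✗
x: successors {y}; ~p there: y:F. ✗
y: successors {z}; ~p there: z:F. ✗
z: successors {s}; ~p there: s:F. ✗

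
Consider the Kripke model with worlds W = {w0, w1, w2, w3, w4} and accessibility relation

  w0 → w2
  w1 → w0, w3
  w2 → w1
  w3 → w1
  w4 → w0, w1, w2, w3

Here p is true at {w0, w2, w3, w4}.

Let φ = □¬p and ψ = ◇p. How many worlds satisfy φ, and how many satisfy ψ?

For □¬p:
w0: successors {w2}; ¬p there: w2:F. ✗
w1: successors {w0, w3}; ¬p there: w0:F, w3:F. ✗
w2: successors {w1}; ¬p there: w1:T. ✓
w3: successors {w1}; ¬p there: w1:T. ✓
w4: successors {w0, w1, w2, w3}; ¬p there: w0:F, w1:T, w2:F, w3:F. ✗
— 2 worlds.
For ◇p:
w0: successors {w2}; p there: w2:T. ✓
w1: successors {w0, w3}; p there: w0:T, w3:T. ✓
w2: successors {w1}; p there: w1:F. ✗
w3: successors {w1}; p there: w1:F. ✗
w4: successors {w0, w1, w2, w3}; p there: w0:T, w1:F, w2:T, w3:T. ✓
— 3 worlds.

2 and 3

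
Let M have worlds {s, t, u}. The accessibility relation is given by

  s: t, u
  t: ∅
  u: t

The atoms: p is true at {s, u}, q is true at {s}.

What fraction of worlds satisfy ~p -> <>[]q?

2/3

s: ~p is F, <>[]q is T. ✓
t: ~p is T, <>[]q is F. ✗
u: ~p is F, <>[]q is T. ✓
That's 2 of 3 worlds, so 2/3.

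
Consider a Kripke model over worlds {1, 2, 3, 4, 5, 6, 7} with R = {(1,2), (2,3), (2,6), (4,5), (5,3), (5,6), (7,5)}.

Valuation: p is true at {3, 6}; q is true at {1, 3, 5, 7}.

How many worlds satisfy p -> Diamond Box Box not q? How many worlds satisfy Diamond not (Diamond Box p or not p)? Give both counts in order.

5 and 2

For p -> Diamond Box Box not q:
1: p is F, Diamond Box Box not q is T. ✓
2: p is F, Diamond Box Box not q is T. ✓
3: p is T, Diamond Box Box not q is F. ✗
4: p is F, Diamond Box Box not q is T. ✓
5: p is F, Diamond Box Box not q is T. ✓
6: p is T, Diamond Box Box not q is F. ✗
7: p is F, Diamond Box Box not q is T. ✓
— 5 worlds.
For Diamond not (Diamond Box p or not p):
1: successors {2}; not (Diamond Box p or not p) there: 2:F. ✗
2: successors {3, 6}; not (Diamond Box p or not p) there: 3:T, 6:T. ✓
3: no successors, so Diamond not (Diamond Box p or not p) fails. ✗
4: successors {5}; not (Diamond Box p or not p) there: 5:F. ✗
5: successors {3, 6}; not (Diamond Box p or not p) there: 3:T, 6:T. ✓
6: no successors, so Diamond not (Diamond Box p or not p) fails. ✗
7: successors {5}; not (Diamond Box p or not p) there: 5:F. ✗
— 2 worlds.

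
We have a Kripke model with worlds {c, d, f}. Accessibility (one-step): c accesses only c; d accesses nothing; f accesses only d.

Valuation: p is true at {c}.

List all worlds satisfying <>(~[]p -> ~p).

c: successors {c}; ~[]p -> ~p there: c:T. ✓
d: no successors, so <>(~[]p -> ~p) fails. ✗
f: successors {d}; ~[]p -> ~p there: d:T. ✓

{c, f}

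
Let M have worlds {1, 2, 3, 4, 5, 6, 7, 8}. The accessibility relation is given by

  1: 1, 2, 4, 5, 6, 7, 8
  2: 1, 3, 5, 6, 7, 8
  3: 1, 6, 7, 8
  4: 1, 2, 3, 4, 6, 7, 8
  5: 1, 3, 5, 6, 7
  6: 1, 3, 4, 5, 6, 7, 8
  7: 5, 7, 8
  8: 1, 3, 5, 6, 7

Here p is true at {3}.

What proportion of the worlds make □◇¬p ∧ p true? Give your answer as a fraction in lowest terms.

1/8

1: □◇¬p is T, p is F. ✗
2: □◇¬p is T, p is F. ✗
3: □◇¬p is T, p is T. ✓
4: □◇¬p is T, p is F. ✗
5: □◇¬p is T, p is F. ✗
6: □◇¬p is T, p is F. ✗
7: □◇¬p is T, p is F. ✗
8: □◇¬p is T, p is F. ✗
That's 1 of 8 worlds, so 1/8.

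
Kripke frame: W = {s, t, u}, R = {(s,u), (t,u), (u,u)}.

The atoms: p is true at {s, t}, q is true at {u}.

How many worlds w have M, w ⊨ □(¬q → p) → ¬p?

s: □(¬q → p) is T, ¬p is F. ✗
t: □(¬q → p) is T, ¬p is F. ✗
u: □(¬q → p) is T, ¬p is T. ✓
Satisfying worlds: {u}.

1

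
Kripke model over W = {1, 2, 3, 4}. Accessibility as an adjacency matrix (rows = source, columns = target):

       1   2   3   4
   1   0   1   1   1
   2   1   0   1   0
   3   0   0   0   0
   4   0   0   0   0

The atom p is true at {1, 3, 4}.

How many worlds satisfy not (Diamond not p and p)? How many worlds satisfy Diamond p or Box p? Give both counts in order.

For not (Diamond not p and p):
1: Diamond not p and p is T. ✗
2: Diamond not p and p is F. ✓
3: Diamond not p and p is F. ✓
4: Diamond not p and p is F. ✓
— 3 worlds.
For Diamond p or Box p:
1: Diamond p is T, Box p is F. ✓
2: Diamond p is T, Box p is T. ✓
3: Diamond p is F, Box p is T. ✓
4: Diamond p is F, Box p is T. ✓
— 4 worlds.

3 and 4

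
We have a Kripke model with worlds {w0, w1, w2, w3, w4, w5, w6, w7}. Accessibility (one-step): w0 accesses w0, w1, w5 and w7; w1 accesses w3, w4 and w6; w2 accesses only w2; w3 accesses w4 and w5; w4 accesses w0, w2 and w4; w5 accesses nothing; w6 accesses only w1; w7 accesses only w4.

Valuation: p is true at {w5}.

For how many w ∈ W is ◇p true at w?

2

w0: successors {w0, w1, w5, w7}; p there: w0:F, w1:F, w5:T, w7:F. ✓
w1: successors {w3, w4, w6}; p there: w3:F, w4:F, w6:F. ✗
w2: successors {w2}; p there: w2:F. ✗
w3: successors {w4, w5}; p there: w4:F, w5:T. ✓
w4: successors {w0, w2, w4}; p there: w0:F, w2:F, w4:F. ✗
w5: no successors, so ◇p fails. ✗
w6: successors {w1}; p there: w1:F. ✗
w7: successors {w4}; p there: w4:F. ✗
Satisfying worlds: {w0, w3}.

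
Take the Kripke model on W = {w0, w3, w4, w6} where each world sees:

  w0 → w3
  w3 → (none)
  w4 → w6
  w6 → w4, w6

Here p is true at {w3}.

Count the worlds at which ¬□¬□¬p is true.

w0: □¬□¬p is F. ✓
w3: □¬□¬p is T. ✗
w4: □¬□¬p is F. ✓
w6: □¬□¬p is F. ✓
Satisfying worlds: {w0, w4, w6}.

3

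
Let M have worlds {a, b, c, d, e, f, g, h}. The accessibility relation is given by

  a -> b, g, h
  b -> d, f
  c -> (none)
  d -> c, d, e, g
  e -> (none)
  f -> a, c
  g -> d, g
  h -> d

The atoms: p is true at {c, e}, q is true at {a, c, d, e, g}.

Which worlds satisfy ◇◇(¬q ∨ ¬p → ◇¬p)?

{a, b, d, f, g, h}

a: successors {b, g, h}; ◇(¬q ∨ ¬p → ◇¬p) there: b:T, g:T, h:T. ✓
b: successors {d, f}; ◇(¬q ∨ ¬p → ◇¬p) there: d:T, f:T. ✓
c: no successors, so ◇◇(¬q ∨ ¬p → ◇¬p) fails. ✗
d: successors {c, d, e, g}; ◇(¬q ∨ ¬p → ◇¬p) there: c:F, d:T, e:F, g:T. ✓
e: no successors, so ◇◇(¬q ∨ ¬p → ◇¬p) fails. ✗
f: successors {a, c}; ◇(¬q ∨ ¬p → ◇¬p) there: a:T, c:F. ✓
g: successors {d, g}; ◇(¬q ∨ ¬p → ◇¬p) there: d:T, g:T. ✓
h: successors {d}; ◇(¬q ∨ ¬p → ◇¬p) there: d:T. ✓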